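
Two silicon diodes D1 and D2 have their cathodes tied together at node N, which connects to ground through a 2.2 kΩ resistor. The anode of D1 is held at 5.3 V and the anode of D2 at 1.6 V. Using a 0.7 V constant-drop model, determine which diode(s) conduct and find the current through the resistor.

Assume both conduct. Then node N would need to be at both 5.3−0.7 = 4.6 V and 1.6−0.7 = 0.9 V, which is impossible.
Assume only D1 conducts: V_N = 5.3 − 0.7 = 4.6 V, so I_R = 4.6/2.2 = 2.09 mA.
Check D2: its anode-to-cathode voltage is 1.6 − 4.6 = -3 V < 0.7 V, so it is off. The assumption is consistent.

Only D1 conducts; I_R ≈ 2.1 mA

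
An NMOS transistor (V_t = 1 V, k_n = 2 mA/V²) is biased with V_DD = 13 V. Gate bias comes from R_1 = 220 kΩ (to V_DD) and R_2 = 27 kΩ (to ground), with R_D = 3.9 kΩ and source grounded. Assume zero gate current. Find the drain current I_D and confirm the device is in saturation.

I_D ≈ 0.18 mA

V_G = V_DD·R_2/(R_1+R_2) = 13×27/247 = 1.42 V. With the source grounded, V_GS = V_G = 1.42 V.
Assume saturation: I_D = (k_n/2)(V_GS − V_t)² = (2/2)×(1.42 − 1)² = 1×0.421² = 0.177 mA.
V_DS = V_DD − I_D·R_D = 13 − 0.177×3.9 = 12.3 V.
Saturation requires V_DS ≥ V_GS − V_t = 0.421 V; 12.3 ≥ 0.421 ✓.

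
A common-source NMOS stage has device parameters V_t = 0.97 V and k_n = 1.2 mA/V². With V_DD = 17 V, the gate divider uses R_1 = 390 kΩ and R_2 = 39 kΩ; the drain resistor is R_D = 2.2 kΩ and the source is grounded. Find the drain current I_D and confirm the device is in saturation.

I_D ≈ 0.2 mA

V_G = V_DD·R_2/(R_1+R_2) = 17×39/429 = 1.55 V. With the source grounded, V_GS = V_G = 1.55 V.
Assume saturation: I_D = (k_n/2)(V_GS − V_t)² = (1.2/2)×(1.55 − 0.97)² = 0.6×0.575² = 0.199 mA.
V_DS = V_DD − I_D·R_D = 17 − 0.199×2.2 = 16.6 V.
Saturation requires V_DS ≥ V_GS − V_t = 0.575 V; 16.6 ≥ 0.575 ✓.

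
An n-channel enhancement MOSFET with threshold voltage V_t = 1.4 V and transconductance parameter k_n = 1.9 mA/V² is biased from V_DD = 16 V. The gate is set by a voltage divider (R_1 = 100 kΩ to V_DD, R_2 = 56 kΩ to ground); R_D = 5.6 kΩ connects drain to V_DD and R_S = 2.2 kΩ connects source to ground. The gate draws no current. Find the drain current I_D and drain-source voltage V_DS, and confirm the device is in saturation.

V_G = V_DD·R_2/(R_1+R_2) = 16×56/156 = 5.74 V.
Assume saturation: I_D = (k_n/2)(V_GS − V_t)² with V_GS = V_G − I_D·R_S = 5.74 − 2.2·I_D.
Substituting gives 4.6·I_D² − 19.2·I_D + 17.9 = 0, with roots I_D = 1.42 or 2.75 mA.
The root I_D = 2.75 mA gives V_GS = -0.301 V ≤ V_t, so take I_D = 1.42 mA.
Then V_GS = 2.62 V and V_DS = V_DD − I_D(R_D+R_S) = 16 − 1.42×7.8 = 4.93 V.
Saturation requires V_DS ≥ V_GS − V_t = 1.22 V; 4.93 ≥ 1.22 ✓.

I_D ≈ 1.4 mA, V_DS ≈ 4.9 V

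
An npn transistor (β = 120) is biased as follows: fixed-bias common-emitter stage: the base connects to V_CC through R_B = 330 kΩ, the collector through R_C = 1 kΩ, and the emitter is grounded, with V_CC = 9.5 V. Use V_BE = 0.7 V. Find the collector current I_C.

Base loop: V_CC = I_B·R_B + V_BE, so I_B = (9.5 − 0.7)/330 kΩ = 0.0267 mA.
In the active region I_C = β·I_B = 120 × 0.0267 = 3.2 mA.
Collector loop: V_CE = V_CC − I_C·R_C = 9.5 − 3.2×1 = 6.3 V.
Since V_CE = 6.3 V > V_CE(sat) ≈ 0.2 V, the transistor is in the active region as assumed.

I_C ≈ 3.2 mA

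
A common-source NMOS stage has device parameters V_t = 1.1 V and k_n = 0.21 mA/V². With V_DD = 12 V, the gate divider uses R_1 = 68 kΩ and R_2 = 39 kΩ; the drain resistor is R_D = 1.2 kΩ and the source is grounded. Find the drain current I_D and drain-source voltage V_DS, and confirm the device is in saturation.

I_D ≈ 1.1 mA, V_DS ≈ 11 V

V_G = V_DD·R_2/(R_1+R_2) = 12×39/107 = 4.37 V. With the source grounded, V_GS = V_G = 4.37 V.
Assume saturation: I_D = (k_n/2)(V_GS − V_t)² = (0.21/2)×(4.37 − 1.1)² = 0.105×3.27² = 1.13 mA.
V_DS = V_DD − I_D·R_D = 12 − 1.13×1.2 = 10.6 V.
Saturation requires V_DS ≥ V_GS − V_t = 3.27 V; 10.6 ≥ 3.27 ✓.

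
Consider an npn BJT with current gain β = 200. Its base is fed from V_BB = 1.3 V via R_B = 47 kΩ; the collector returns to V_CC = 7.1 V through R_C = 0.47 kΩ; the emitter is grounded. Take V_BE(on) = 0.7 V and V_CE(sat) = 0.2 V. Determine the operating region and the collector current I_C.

Assume active. Base-emitter loop: I_B = (V_BB − V_BE)/R_B = (1.3 − 0.7)/47 = 0.0128 mA.
I_C = β·I_B = 200×0.0128 = 2.55 mA.
V_CE = V_CC − I_C·R_C = 7.1 − 2.55×0.47 = 5.9 V > V_CE(sat), so the active-region assumption holds.

active; I_C ≈ 2.6 mA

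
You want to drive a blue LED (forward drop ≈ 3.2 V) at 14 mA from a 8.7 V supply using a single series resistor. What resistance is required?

R ≈ 0.39 kΩ

The resistor drops V_S − V_D = 8.7 − 3.2 = 5.5 V at 14 mA.
R = 5.5 V / 14 mA = 0.393 kΩ.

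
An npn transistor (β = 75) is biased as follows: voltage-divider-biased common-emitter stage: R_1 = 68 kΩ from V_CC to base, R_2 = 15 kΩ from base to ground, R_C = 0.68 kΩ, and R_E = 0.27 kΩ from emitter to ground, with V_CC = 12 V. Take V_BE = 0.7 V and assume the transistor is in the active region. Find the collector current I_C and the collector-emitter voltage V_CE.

Thevenize the base divider: V_Th = V_CC·R_2/(R_1+R_2) = 12×15/83 = 2.17 V, R_Th = R_1‖R_2 = 12.3 kΩ.
Base-emitter loop: V_Th = I_B·R_Th + V_BE + (β+1)I_B·R_E, so I_B = (2.17 − 0.7) / (12.3 + 76×0.27) = 0.0448 mA.
I_C = β·I_B = 75×0.0448 = 3.36 mA, and I_E = (β+1)I_B = 3.4 mA.
V_CE = V_CC − I_C·R_C − I_E·R_E = 12 − 3.36×0.68 − 3.4×0.27 = 8.8 V.
V_CE = 8.8 V > 0.2 V confirms active-region operation.

I_C ≈ 3.4 mA, V_CE ≈ 8.8 V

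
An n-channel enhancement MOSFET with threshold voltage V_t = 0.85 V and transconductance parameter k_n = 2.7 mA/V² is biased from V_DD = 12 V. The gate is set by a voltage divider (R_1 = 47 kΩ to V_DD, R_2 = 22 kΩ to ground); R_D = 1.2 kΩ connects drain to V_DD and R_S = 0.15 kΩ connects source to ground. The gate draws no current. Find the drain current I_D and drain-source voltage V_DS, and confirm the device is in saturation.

I_D ≈ 5.9 mA, V_DS ≈ 4 V

V_G = V_DD·R_2/(R_1+R_2) = 12×22/69 = 3.83 V.
Assume saturation: I_D = (k_n/2)(V_GS − V_t)² with V_GS = V_G − I_D·R_S = 3.83 − 0.15·I_D.
Substituting gives 0.0304·I_D² − 2.21·I_D + 12 = 0, with roots I_D = 5.9 or 66.7 mA.
The root I_D = 66.7 mA gives V_GS = -6.18 V ≤ V_t, so take I_D = 5.9 mA.
Then V_GS = 2.94 V and V_DS = V_DD − I_D(R_D+R_S) = 12 − 5.9×1.35 = 4.03 V.
Saturation requires V_DS ≥ V_GS − V_t = 2.09 V; 4.03 ≥ 2.09 ✓.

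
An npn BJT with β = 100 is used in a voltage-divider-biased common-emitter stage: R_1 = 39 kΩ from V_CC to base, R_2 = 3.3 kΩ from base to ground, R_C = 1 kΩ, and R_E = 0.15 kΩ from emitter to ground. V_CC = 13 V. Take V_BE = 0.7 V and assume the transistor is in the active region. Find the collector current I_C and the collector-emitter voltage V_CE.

Thevenize the base divider: V_Th = V_CC·R_2/(R_1+R_2) = 13×3.3/42.3 = 1.01 V, R_Th = R_1‖R_2 = 3.04 kΩ.
Base-emitter loop: V_Th = I_B·R_Th + V_BE + (β+1)I_B·R_E, so I_B = (1.01 − 0.7) / (3.04 + 101×0.15) = 0.0173 mA.
I_C = β·I_B = 100×0.0173 = 1.73 mA, and I_E = (β+1)I_B = 1.74 mA.
V_CE = V_CC − I_C·R_C − I_E·R_E = 13 − 1.73×1 − 1.74×0.15 = 11 V.
V_CE = 11 V > 0.2 V confirms active-region operation.

I_C ≈ 1.7 mA, V_CE ≈ 11 V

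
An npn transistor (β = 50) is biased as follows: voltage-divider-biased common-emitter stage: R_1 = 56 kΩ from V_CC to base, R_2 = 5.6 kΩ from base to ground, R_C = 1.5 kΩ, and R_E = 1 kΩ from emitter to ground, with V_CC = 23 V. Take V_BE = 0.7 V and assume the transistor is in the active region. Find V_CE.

V_CE ≈ 20 V

Thevenize the base divider: V_Th = V_CC·R_2/(R_1+R_2) = 23×5.6/61.6 = 2.09 V, R_Th = R_1‖R_2 = 5.09 kΩ.
Base-emitter loop: V_Th = I_B·R_Th + V_BE + (β+1)I_B·R_E, so I_B = (2.09 − 0.7) / (5.09 + 51×1) = 0.0248 mA.
I_C = β·I_B = 50×0.0248 = 1.24 mA, and I_E = (β+1)I_B = 1.26 mA.
V_CE = V_CC − I_C·R_C − I_E·R_E = 23 − 1.24×1.5 − 1.26×1 = 19.9 V.
V_CE = 19.9 V > 0.2 V confirms active-region operation.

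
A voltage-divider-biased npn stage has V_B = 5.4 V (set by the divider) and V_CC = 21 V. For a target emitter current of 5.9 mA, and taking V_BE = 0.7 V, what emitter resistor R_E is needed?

R_E ≈ 0.8 kΩ

V_E = V_B − V_BE = 5.4 − 0.7 = 4.7 V.
R_E = V_E / I_E = 4.7 / 5.9 = 0.797 kΩ.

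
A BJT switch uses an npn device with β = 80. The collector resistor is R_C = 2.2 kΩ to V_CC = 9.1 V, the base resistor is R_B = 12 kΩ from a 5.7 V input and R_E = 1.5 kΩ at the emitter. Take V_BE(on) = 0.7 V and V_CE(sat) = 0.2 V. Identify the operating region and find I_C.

saturation; I_C ≈ 2.4 mA

Assume active: I_B = (5.7 − 0.7)/(12 + 81×1.5) = 0.0375 mA, I_C = β·I_B = 3 mA.
Then V_CE = 9.1 − 3×2.2 − 3.03×1.5 = -2.04 V < 0.2 V — the active assumption fails.
Re-solve with V_CE = 0.2 V. KCL at the emitter: V_E/R_E = (V_BB−0.7−V_E)/R_B + (V_CC−0.2−V_E)/R_C, giving V_E = 3.7 V.
I_C = (V_CC − 0.2 − V_E)/R_C = (8.9 − 3.7)/2.2 = 2.36 mA.
Check: I_B = (5 − 3.7)/12 = 0.108 mA, and β·I_B = 8.64 mA > I_C, confirming saturation.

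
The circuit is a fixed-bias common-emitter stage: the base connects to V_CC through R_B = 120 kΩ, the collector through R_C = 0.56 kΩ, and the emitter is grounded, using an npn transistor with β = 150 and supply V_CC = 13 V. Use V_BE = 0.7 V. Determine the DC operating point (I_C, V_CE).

I_C ≈ 15 mA, V_CE ≈ 4.4 V

Base loop: V_CC = I_B·R_B + V_BE, so I_B = (13 − 0.7)/120 kΩ = 0.103 mA.
In the active region I_C = β·I_B = 150 × 0.103 = 15.4 mA.
Collector loop: V_CE = V_CC − I_C·R_C = 13 − 15.4×0.56 = 4.39 V.
Since V_CE = 4.39 V > V_CE(sat) ≈ 0.2 V, the transistor is in the active region as assumed.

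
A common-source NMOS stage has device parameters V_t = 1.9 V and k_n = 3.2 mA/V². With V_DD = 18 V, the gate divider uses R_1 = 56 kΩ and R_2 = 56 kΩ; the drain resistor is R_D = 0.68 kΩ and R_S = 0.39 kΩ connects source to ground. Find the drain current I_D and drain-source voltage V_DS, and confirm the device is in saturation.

I_D ≈ 11 mA, V_DS ≈ 5.8 V

V_G = V_DD·R_2/(R_1+R_2) = 18×56/112 = 9 V.
Assume saturation: I_D = (k_n/2)(V_GS − V_t)² with V_GS = V_G − I_D·R_S = 9 − 0.39·I_D.
Substituting gives 0.243·I_D² − 9.86·I_D + 80.7 = 0, with roots I_D = 11.4 or 29.1 mA.
The root I_D = 29.1 mA gives V_GS = -2.37 V ≤ V_t, so take I_D = 11.4 mA.
Then V_GS = 4.57 V and V_DS = V_DD − I_D(R_D+R_S) = 18 − 11.4×1.07 = 5.83 V.
Saturation requires V_DS ≥ V_GS − V_t = 2.67 V; 5.83 ≥ 2.67 ✓.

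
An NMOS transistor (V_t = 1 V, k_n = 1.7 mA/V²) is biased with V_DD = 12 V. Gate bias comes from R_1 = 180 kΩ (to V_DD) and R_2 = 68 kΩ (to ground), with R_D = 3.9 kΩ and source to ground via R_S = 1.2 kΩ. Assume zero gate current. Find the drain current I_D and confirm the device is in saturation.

I_D ≈ 1 mA

V_G = V_DD·R_2/(R_1+R_2) = 12×68/248 = 3.29 V.
Assume saturation: I_D = (k_n/2)(V_GS − V_t)² with V_GS = V_G − I_D·R_S = 3.29 − 1.2·I_D.
Substituting gives 1.22·I_D² − 5.67·I_D + 4.46 = 0, with roots I_D = 1 or 3.63 mA.
The root I_D = 3.63 mA gives V_GS = -1.07 V ≤ V_t, so take I_D = 1 mA.
Then V_GS = 2.09 V and V_DS = V_DD − I_D(R_D+R_S) = 12 − 1×5.1 = 6.88 V.
Saturation requires V_DS ≥ V_GS − V_t = 1.09 V; 6.88 ≥ 1.09 ✓.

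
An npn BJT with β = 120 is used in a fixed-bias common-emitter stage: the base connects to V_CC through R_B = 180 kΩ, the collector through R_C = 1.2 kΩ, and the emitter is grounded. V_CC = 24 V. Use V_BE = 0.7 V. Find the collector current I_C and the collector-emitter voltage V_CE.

Base loop: V_CC = I_B·R_B + V_BE, so I_B = (24 − 0.7)/180 kΩ = 0.129 mA.
In the active region I_C = β·I_B = 120 × 0.129 = 15.5 mA.
Collector loop: V_CE = V_CC − I_C·R_C = 24 − 15.5×1.2 = 5.36 V.
Since V_CE = 5.36 V > V_CE(sat) ≈ 0.2 V, the transistor is in the active region as assumed.

I_C ≈ 16 mA, V_CE ≈ 5.4 V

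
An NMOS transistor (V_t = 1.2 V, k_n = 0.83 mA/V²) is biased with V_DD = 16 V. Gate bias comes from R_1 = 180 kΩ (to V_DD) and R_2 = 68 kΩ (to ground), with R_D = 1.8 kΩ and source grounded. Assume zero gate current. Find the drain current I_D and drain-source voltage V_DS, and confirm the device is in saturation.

V_G = V_DD·R_2/(R_1+R_2) = 16×68/248 = 4.39 V. With the source grounded, V_GS = V_G = 4.39 V.
Assume saturation: I_D = (k_n/2)(V_GS − V_t)² = (0.83/2)×(4.39 − 1.2)² = 0.415×3.19² = 4.22 mA.
V_DS = V_DD − I_D·R_D = 16 − 4.22×1.8 = 8.41 V.
Saturation requires V_DS ≥ V_GS − V_t = 3.19 V; 8.41 ≥ 3.19 ✓.

I_D ≈ 4.2 mA, V_DS ≈ 8.4 V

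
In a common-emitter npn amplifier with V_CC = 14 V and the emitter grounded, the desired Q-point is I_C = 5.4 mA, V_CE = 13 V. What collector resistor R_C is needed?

R_C ≈ 0.19 kΩ

Collector loop: V_CC = I_C·R_C + V_CE.
R_C = (V_CC − V_CE)/I_C = (14 − 13)/5.4 = 0.185 kΩ.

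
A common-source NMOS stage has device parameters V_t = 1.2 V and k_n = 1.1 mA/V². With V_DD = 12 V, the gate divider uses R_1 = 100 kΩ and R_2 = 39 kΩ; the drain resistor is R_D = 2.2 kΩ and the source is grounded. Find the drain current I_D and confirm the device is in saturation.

V_G = V_DD·R_2/(R_1+R_2) = 12×39/139 = 3.37 V. With the source grounded, V_GS = V_G = 3.37 V.
Assume saturation: I_D = (k_n/2)(V_GS − V_t)² = (1.1/2)×(3.37 − 1.2)² = 0.55×2.17² = 2.58 mA.
V_DS = V_DD − I_D·R_D = 12 − 2.58×2.2 = 6.32 V.
Saturation requires V_DS ≥ V_GS − V_t = 2.17 V; 6.32 ≥ 2.17 ✓.

I_D ≈ 2.6 mA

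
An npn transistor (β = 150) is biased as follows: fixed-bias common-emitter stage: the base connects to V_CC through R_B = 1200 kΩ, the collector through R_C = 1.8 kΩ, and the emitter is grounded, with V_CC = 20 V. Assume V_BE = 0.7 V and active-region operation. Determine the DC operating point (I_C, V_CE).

Base loop: V_CC = I_B·R_B + V_BE, so I_B = (20 − 0.7)/1200 kΩ = 0.0161 mA.
In the active region I_C = β·I_B = 150 × 0.0161 = 2.41 mA.
Collector loop: V_CE = V_CC − I_C·R_C = 20 − 2.41×1.8 = 15.7 V.
Since V_CE = 15.7 V > V_CE(sat) ≈ 0.2 V, the transistor is in the active region as assumed.

I_C ≈ 2.4 mA, V_CE ≈ 16 V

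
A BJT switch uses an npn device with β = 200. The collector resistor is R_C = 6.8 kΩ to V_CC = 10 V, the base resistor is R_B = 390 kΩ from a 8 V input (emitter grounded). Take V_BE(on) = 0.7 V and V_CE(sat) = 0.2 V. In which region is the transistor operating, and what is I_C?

Assume active: I_B = (8 − 0.7)/390 = 0.0187 mA, giving I_C = β·I_B = 3.74 mA.
But then V_CE = 10 − 3.74×6.8 = -15.5 V < V_CE(sat) = 0.2 V — impossible in the active region.
So the transistor is saturated. With V_CE = 0.2 V, I_C = (V_CC − 0.2)/R_C = 9.8/6.8 = 1.44 mA.
Check: β·I_B = 3.74 mA > I_C = 1.44 mA, confirming saturation.

saturation; I_C ≈ 1.4 mA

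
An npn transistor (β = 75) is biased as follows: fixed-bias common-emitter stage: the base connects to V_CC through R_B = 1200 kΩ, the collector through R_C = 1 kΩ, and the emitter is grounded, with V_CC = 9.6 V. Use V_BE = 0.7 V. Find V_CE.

V_CE ≈ 9 V

Base loop: V_CC = I_B·R_B + V_BE, so I_B = (9.6 − 0.7)/1200 kΩ = 0.00742 mA.
In the active region I_C = β·I_B = 75 × 0.00742 = 0.556 mA.
Collector loop: V_CE = V_CC − I_C·R_C = 9.6 − 0.556×1 = 9.04 V.
Since V_CE = 9.04 V > V_CE(sat) ≈ 0.2 V, the transistor is in the active region as assumed.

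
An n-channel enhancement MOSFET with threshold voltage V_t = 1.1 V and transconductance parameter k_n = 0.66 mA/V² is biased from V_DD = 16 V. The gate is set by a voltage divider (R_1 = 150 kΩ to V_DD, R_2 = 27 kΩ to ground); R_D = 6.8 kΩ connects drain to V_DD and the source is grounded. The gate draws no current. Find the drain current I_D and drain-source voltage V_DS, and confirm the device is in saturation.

I_D ≈ 0.59 mA, V_DS ≈ 12 V

V_G = V_DD·R_2/(R_1+R_2) = 16×27/177 = 2.44 V. With the source grounded, V_GS = V_G = 2.44 V.
Assume saturation: I_D = (k_n/2)(V_GS − V_t)² = (0.66/2)×(2.44 − 1.1)² = 0.33×1.34² = 0.593 mA.
V_DS = V_DD − I_D·R_D = 16 − 0.593×6.8 = 12 V.
Saturation requires V_DS ≥ V_GS − V_t = 1.34 V; 12 ≥ 1.34 ✓.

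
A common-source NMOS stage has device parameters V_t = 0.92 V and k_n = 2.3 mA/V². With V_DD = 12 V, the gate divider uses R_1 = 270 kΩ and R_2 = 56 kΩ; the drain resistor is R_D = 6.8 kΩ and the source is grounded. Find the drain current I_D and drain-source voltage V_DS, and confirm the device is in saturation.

V_G = V_DD·R_2/(R_1+R_2) = 12×56/326 = 2.06 V. With the source grounded, V_GS = V_G = 2.06 V.
Assume saturation: I_D = (k_n/2)(V_GS − V_t)² = (2.3/2)×(2.06 − 0.92)² = 1.15×1.14² = 1.5 mA.
V_DS = V_DD − I_D·R_D = 12 − 1.5×6.8 = 1.81 V.
Saturation requires V_DS ≥ V_GS − V_t = 1.14 V; 1.81 ≥ 1.14 ✓.

I_D ≈ 1.5 mA, V_DS ≈ 1.8 V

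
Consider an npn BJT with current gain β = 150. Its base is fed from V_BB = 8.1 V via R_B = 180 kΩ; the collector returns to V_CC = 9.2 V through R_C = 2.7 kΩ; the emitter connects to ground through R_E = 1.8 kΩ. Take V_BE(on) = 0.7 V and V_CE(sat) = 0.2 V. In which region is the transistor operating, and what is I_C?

saturation; I_C ≈ 2 mA

Assume active: I_B = (8.1 − 0.7)/(180 + 151×1.8) = 0.0164 mA, I_C = β·I_B = 2.46 mA.
Then V_CE = 9.2 − 2.46×2.7 − 2.47×1.8 = -1.89 V < 0.2 V — the active assumption fails.
Re-solve with V_CE = 0.2 V. KCL at the emitter: V_E/R_E = (V_BB−0.7−V_E)/R_B + (V_CC−0.2−V_E)/R_C, giving V_E = 3.62 V.
I_C = (V_CC − 0.2 − V_E)/R_C = (9 − 3.62)/2.7 = 1.99 mA.
Check: I_B = (7.4 − 3.62)/180 = 0.021 mA, and β·I_B = 3.15 mA > I_C, confirming saturation.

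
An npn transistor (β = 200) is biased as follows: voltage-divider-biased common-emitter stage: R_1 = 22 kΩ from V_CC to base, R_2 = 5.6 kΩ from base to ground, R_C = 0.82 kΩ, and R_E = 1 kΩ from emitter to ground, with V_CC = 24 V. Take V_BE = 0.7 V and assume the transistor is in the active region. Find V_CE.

Thevenize the base divider: V_Th = V_CC·R_2/(R_1+R_2) = 24×5.6/27.6 = 4.87 V, R_Th = R_1‖R_2 = 4.46 kΩ.
Base-emitter loop: V_Th = I_B·R_Th + V_BE + (β+1)I_B·R_E, so I_B = (4.87 − 0.7) / (4.46 + 201×1) = 0.0203 mA.
I_C = β·I_B = 200×0.0203 = 4.06 mA, and I_E = (β+1)I_B = 4.08 mA.
V_CE = V_CC − I_C·R_C − I_E·R_E = 24 − 4.06×0.82 − 4.08×1 = 16.6 V.
V_CE = 16.6 V > 0.2 V confirms active-region operation.

V_CE ≈ 17 V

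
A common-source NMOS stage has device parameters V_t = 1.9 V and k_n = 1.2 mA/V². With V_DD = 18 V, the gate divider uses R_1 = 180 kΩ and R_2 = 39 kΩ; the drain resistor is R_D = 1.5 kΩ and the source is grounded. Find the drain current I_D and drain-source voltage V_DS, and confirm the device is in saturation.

V_G = V_DD·R_2/(R_1+R_2) = 18×39/219 = 3.21 V. With the source grounded, V_GS = V_G = 3.21 V.
Assume saturation: I_D = (k_n/2)(V_GS − V_t)² = (1.2/2)×(3.21 − 1.9)² = 0.6×1.31² = 1.02 mA.
V_DS = V_DD − I_D·R_D = 18 − 1.02×1.5 = 16.5 V.
Saturation requires V_DS ≥ V_GS − V_t = 1.31 V; 16.5 ≥ 1.31 ✓.

I_D ≈ 1 mA, V_DS ≈ 16 V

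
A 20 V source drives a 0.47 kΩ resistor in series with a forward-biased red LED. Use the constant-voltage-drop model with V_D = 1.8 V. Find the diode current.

KVL around the loop: 20 = V_D + I·R = 1.8 + I × 0.47 kΩ.
So I = (20 − 1.8) / 0.47 kΩ = 18.2 / 0.47 = 38.7 mA.

I ≈ 39 mA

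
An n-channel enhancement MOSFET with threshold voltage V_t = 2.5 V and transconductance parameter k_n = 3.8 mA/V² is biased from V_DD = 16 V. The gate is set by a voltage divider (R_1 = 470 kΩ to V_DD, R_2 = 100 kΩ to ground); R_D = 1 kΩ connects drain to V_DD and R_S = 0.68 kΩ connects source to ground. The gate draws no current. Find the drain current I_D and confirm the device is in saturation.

V_G = V_DD·R_2/(R_1+R_2) = 16×100/570 = 2.81 V.
Assume saturation: I_D = (k_n/2)(V_GS − V_t)² with V_GS = V_G − I_D·R_S = 2.81 − 0.68·I_D.
Substituting gives 0.879·I_D² − 1.79·I_D + 0.179 = 0, with roots I_D = 0.105 or 1.94 mA.
The root I_D = 1.94 mA gives V_GS = 1.49 V ≤ V_t, so take I_D = 0.105 mA.
Then V_GS = 2.74 V and V_DS = V_DD − I_D(R_D+R_S) = 16 − 0.105×1.68 = 15.8 V.
Saturation requires V_DS ≥ V_GS − V_t = 0.235 V; 15.8 ≥ 0.235 ✓.

I_D ≈ 0.11 mA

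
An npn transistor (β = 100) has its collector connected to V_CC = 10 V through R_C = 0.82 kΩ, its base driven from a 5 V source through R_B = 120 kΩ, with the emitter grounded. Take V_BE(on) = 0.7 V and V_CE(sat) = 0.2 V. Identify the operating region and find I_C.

Assume active. Base-emitter loop: I_B = (V_BB − V_BE)/R_B = (5 − 0.7)/120 = 0.0358 mA.
I_C = β·I_B = 100×0.0358 = 3.58 mA.
V_CE = V_CC − I_C·R_C = 10 − 3.58×0.82 = 7.06 V > V_CE(sat), so the active-region assumption holds.

active; I_C ≈ 3.6 mA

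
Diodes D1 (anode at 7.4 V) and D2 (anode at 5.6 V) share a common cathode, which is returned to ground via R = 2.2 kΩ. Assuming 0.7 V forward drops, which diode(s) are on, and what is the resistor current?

Only D1 conducts; I_R ≈ 3 mA

Assume both conduct. Then node N would need to be at both 7.4−0.7 = 6.7 V and 5.6−0.7 = 4.9 V, which is impossible.
Assume only D1 conducts: V_N = 7.4 − 0.7 = 6.7 V, so I_R = 6.7/2.2 = 3.05 mA.
Check D2: its anode-to-cathode voltage is 5.6 − 6.7 = -1.1 V < 0.7 V, so it is off. The assumption is consistent.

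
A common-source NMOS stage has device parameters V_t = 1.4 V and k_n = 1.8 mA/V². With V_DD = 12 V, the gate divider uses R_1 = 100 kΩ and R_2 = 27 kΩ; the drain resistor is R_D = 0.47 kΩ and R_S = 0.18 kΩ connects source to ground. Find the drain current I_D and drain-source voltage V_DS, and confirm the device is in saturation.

I_D ≈ 0.89 mA, V_DS ≈ 11 V

V_G = V_DD·R_2/(R_1+R_2) = 12×27/127 = 2.55 V.
Assume saturation: I_D = (k_n/2)(V_GS − V_t)² with V_GS = V_G − I_D·R_S = 2.55 − 0.18·I_D.
Substituting gives 0.0292·I_D² − 1.37·I_D + 1.19 = 0, with roots I_D = 0.885 or 46.2 mA.
The root I_D = 46.2 mA gives V_GS = -5.76 V ≤ V_t, so take I_D = 0.885 mA.
Then V_GS = 2.39 V and V_DS = V_DD − I_D(R_D+R_S) = 12 − 0.885×0.65 = 11.4 V.
Saturation requires V_DS ≥ V_GS − V_t = 0.992 V; 11.4 ≥ 0.992 ✓.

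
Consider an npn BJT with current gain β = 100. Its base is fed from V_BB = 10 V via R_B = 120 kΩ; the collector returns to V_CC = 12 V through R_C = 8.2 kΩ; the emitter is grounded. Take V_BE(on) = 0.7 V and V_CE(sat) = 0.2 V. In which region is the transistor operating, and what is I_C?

Assume active: I_B = (10 − 0.7)/120 = 0.0775 mA, giving I_C = β·I_B = 7.75 mA.
But then V_CE = 12 − 7.75×8.2 = -51.5 V < V_CE(sat) = 0.2 V — impossible in the active region.
So the transistor is saturated. With V_CE = 0.2 V, I_C = (V_CC − 0.2)/R_C = 11.8/8.2 = 1.44 mA.
Check: β·I_B = 7.75 mA > I_C = 1.44 mA, confirming saturation.

saturation; I_C ≈ 1.4 mA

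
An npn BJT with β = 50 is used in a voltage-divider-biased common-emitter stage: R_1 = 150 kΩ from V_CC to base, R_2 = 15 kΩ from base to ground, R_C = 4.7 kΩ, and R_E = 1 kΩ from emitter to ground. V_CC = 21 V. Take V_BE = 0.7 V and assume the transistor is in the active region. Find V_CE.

V_CE ≈ 16 V

Thevenize the base divider: V_Th = V_CC·R_2/(R_1+R_2) = 21×15/165 = 1.91 V, R_Th = R_1‖R_2 = 13.6 kΩ.
Base-emitter loop: V_Th = I_B·R_Th + V_BE + (β+1)I_B·R_E, so I_B = (1.91 − 0.7) / (13.6 + 51×1) = 0.0187 mA.
I_C = β·I_B = 50×0.0187 = 0.935 mA, and I_E = (β+1)I_B = 0.954 mA.
V_CE = V_CC − I_C·R_C − I_E·R_E = 21 − 0.935×4.7 − 0.954×1 = 15.7 V.
V_CE = 15.7 V > 0.2 V confirms active-region operation.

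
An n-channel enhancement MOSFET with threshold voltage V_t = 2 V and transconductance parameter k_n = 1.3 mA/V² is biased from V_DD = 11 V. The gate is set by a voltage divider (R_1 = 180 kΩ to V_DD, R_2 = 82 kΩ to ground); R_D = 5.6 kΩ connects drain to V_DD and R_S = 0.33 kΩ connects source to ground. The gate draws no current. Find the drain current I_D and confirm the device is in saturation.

I_D ≈ 0.87 mA

V_G = V_DD·R_2/(R_1+R_2) = 11×82/262 = 3.44 V.
Assume saturation: I_D = (k_n/2)(V_GS − V_t)² with V_GS = V_G − I_D·R_S = 3.44 − 0.33·I_D.
Substituting gives 0.0708·I_D² − 1.62·I_D + 1.35 = 0, with roots I_D = 0.869 or 22 mA.
The root I_D = 22 mA gives V_GS = -3.82 V ≤ V_t, so take I_D = 0.869 mA.
Then V_GS = 3.16 V and V_DS = V_DD − I_D(R_D+R_S) = 11 − 0.869×5.93 = 5.85 V.
Saturation requires V_DS ≥ V_GS − V_t = 1.16 V; 5.85 ≥ 1.16 ✓.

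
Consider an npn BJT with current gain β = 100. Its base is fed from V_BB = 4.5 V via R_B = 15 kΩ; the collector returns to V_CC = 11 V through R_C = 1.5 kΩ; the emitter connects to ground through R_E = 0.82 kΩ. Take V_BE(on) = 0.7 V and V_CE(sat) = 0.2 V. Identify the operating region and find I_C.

Assume active. Base-emitter loop: I_B = (V_BB − V_BE)/(R_B + (β+1)R_E) = (4.5 − 0.7)/(15 + 101×0.82) = 0.0388 mA.
I_C = β·I_B = 100×0.0388 = 3.88 mA.
V_CE = V_CC − I_C·R_C − I_E·R_E = 11 − 3.88×1.5 − 3.92×0.82 = 1.96 V > V_CE(sat), so the active-region assumption holds.

active; I_C ≈ 3.9 mA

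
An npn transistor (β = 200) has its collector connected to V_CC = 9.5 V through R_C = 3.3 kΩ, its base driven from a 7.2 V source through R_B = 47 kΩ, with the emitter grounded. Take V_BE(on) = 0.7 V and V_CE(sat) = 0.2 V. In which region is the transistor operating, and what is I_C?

saturation; I_C ≈ 2.8 mA

Assume active: I_B = (7.2 − 0.7)/47 = 0.138 mA, giving I_C = β·I_B = 27.7 mA.
But then V_CE = 9.5 − 27.7×3.3 = -81.8 V < V_CE(sat) = 0.2 V — impossible in the active region.
So the transistor is saturated. With V_CE = 0.2 V, I_C = (V_CC − 0.2)/R_C = 9.3/3.3 = 2.82 mA.
Check: β·I_B = 27.7 mA > I_C = 2.82 mA, confirming saturation.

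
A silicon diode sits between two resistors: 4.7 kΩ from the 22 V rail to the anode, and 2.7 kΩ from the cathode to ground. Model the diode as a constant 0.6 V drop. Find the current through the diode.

I ≈ 2.9 mA

The two resistors are in series with the diode, so KVL gives 22 = I·4.7 + 0.6 + I·2.7.
I = (22 − 0.6) / (4.7 + 2.7) kΩ = 21.4 / 7.4 = 2.89 mA.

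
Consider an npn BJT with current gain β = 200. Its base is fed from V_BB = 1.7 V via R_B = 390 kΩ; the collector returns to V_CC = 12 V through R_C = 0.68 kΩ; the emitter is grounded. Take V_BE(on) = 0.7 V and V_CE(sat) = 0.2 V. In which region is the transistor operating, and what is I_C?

active; I_C ≈ 0.51 mA

Assume active. Base-emitter loop: I_B = (V_BB − V_BE)/R_B = (1.7 − 0.7)/390 = 0.00256 mA.
I_C = β·I_B = 200×0.00256 = 0.513 mA.
V_CE = V_CC − I_C·R_C = 12 − 0.513×0.68 = 11.7 V > V_CE(sat), so the active-region assumption holds.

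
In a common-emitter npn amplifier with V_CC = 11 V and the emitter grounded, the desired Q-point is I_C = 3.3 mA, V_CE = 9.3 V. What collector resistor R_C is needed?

Collector loop: V_CC = I_C·R_C + V_CE.
R_C = (V_CC − V_CE)/I_C = (11 − 9.3)/3.3 = 0.515 kΩ.

R_C ≈ 0.52 kΩ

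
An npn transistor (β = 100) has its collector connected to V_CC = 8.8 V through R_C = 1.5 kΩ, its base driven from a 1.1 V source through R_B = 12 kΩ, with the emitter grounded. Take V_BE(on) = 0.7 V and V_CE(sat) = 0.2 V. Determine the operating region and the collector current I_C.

Assume active. Base-emitter loop: I_B = (V_BB − V_BE)/R_B = (1.1 − 0.7)/12 = 0.0333 mA.
I_C = β·I_B = 100×0.0333 = 3.33 mA.
V_CE = V_CC − I_C·R_C = 8.8 − 3.33×1.5 = 3.8 V > V_CE(sat), so the active-region assumption holds.

active; I_C ≈ 3.3 mA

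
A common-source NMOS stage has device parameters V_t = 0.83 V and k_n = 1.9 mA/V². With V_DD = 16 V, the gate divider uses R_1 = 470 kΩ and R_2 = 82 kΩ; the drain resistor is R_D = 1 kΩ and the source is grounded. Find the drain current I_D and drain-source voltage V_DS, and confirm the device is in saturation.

V_G = V_DD·R_2/(R_1+R_2) = 16×82/552 = 2.38 V. With the source grounded, V_GS = V_G = 2.38 V.
Assume saturation: I_D = (k_n/2)(V_GS − V_t)² = (1.9/2)×(2.38 − 0.83)² = 0.95×1.55² = 2.27 mA.
V_DS = V_DD − I_D·R_D = 16 − 2.27×1 = 13.7 V.
Saturation requires V_DS ≥ V_GS − V_t = 1.55 V; 13.7 ≥ 1.55 ✓.

I_D ≈ 2.3 mA, V_DS ≈ 14 V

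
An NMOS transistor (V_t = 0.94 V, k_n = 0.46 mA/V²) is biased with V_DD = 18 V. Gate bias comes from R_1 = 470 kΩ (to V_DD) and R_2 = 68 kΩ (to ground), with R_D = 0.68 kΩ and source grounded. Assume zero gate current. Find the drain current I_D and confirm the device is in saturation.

I_D ≈ 0.41 mA

V_G = V_DD·R_2/(R_1+R_2) = 18×68/538 = 2.28 V. With the source grounded, V_GS = V_G = 2.28 V.
Assume saturation: I_D = (k_n/2)(V_GS − V_t)² = (0.46/2)×(2.28 − 0.94)² = 0.23×1.34² = 0.41 mA.
V_DS = V_DD − I_D·R_D = 18 − 0.41×0.68 = 17.7 V.
Saturation requires V_DS ≥ V_GS − V_t = 1.34 V; 17.7 ≥ 1.34 ✓.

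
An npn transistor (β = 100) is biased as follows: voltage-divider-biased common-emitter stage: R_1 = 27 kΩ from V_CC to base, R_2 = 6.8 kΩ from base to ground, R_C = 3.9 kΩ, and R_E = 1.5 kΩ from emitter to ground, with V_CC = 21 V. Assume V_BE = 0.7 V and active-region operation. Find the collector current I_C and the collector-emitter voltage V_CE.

I_C ≈ 2.2 mA, V_CE ≈ 8.8 V

Thevenize the base divider: V_Th = V_CC·R_2/(R_1+R_2) = 21×6.8/33.8 = 4.22 V, R_Th = R_1‖R_2 = 5.43 kΩ.
Base-emitter loop: V_Th = I_B·R_Th + V_BE + (β+1)I_B·R_E, so I_B = (4.22 − 0.7) / (5.43 + 101×1.5) = 0.0225 mA.
I_C = β·I_B = 100×0.0225 = 2.25 mA, and I_E = (β+1)I_B = 2.27 mA.
V_CE = V_CC − I_C·R_C − I_E·R_E = 21 − 2.25×3.9 − 2.27×1.5 = 8.84 V.
V_CE = 8.84 V > 0.2 V confirms active-region operation.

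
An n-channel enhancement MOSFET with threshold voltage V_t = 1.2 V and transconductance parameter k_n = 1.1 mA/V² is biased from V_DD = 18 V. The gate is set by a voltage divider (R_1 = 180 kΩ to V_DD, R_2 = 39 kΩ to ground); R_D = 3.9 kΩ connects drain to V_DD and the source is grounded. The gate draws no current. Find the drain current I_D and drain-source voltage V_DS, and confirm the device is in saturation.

V_G = V_DD·R_2/(R_1+R_2) = 18×39/219 = 3.21 V. With the source grounded, V_GS = V_G = 3.21 V.
Assume saturation: I_D = (k_n/2)(V_GS − V_t)² = (1.1/2)×(3.21 − 1.2)² = 0.55×2.01² = 2.21 mA.
V_DS = V_DD − I_D·R_D = 18 − 2.21×3.9 = 9.37 V.
Saturation requires V_DS ≥ V_GS − V_t = 2.01 V; 9.37 ≥ 2.01 ✓.

I_D ≈ 2.2 mA, V_DS ≈ 9.4 V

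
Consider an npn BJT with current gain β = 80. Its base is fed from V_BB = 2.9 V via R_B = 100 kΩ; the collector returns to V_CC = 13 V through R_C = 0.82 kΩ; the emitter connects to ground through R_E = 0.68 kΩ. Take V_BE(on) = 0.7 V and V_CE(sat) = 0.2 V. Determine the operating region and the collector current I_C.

active; I_C ≈ 1.1 mA

Assume active. Base-emitter loop: I_B = (V_BB − V_BE)/(R_B + (β+1)R_E) = (2.9 − 0.7)/(100 + 81×0.68) = 0.0142 mA.
I_C = β·I_B = 80×0.0142 = 1.13 mA.
V_CE = V_CC − I_C·R_C − I_E·R_E = 13 − 1.13×0.82 − 1.15×0.68 = 11.3 V > V_CE(sat), so the active-region assumption holds.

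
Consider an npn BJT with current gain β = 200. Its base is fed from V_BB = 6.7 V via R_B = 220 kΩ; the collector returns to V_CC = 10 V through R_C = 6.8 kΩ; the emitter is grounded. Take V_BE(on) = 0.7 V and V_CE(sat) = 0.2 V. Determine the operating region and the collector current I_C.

Assume active: I_B = (6.7 − 0.7)/220 = 0.0273 mA, giving I_C = β·I_B = 5.45 mA.
But then V_CE = 10 − 5.45×6.8 = -27.1 V < V_CE(sat) = 0.2 V — impossible in the active region.
So the transistor is saturated. With V_CE = 0.2 V, I_C = (V_CC − 0.2)/R_C = 9.8/6.8 = 1.44 mA.
Check: β·I_B = 5.45 mA > I_C = 1.44 mA, confirming saturation.

saturation; I_C ≈ 1.4 mA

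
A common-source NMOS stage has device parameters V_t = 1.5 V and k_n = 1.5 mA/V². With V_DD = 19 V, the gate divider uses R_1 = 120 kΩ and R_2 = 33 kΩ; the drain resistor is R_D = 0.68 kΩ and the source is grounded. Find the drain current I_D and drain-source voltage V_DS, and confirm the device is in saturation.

I_D ≈ 5.1 mA, V_DS ≈ 16 V

V_G = V_DD·R_2/(R_1+R_2) = 19×33/153 = 4.1 V. With the source grounded, V_GS = V_G = 4.1 V.
Assume saturation: I_D = (k_n/2)(V_GS − V_t)² = (1.5/2)×(4.1 − 1.5)² = 0.75×2.6² = 5.06 mA.
V_DS = V_DD − I_D·R_D = 19 − 5.06×0.68 = 15.6 V.
Saturation requires V_DS ≥ V_GS − V_t = 2.6 V; 15.6 ≥ 2.6 ✓.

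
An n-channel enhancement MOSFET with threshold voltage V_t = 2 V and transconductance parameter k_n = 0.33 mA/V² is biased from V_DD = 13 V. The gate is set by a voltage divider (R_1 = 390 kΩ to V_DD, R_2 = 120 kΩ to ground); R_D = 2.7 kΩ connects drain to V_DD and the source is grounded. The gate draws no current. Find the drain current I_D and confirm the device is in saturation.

I_D ≈ 0.18 mA

V_G = V_DD·R_2/(R_1+R_2) = 13×120/510 = 3.06 V. With the source grounded, V_GS = V_G = 3.06 V.
Assume saturation: I_D = (k_n/2)(V_GS − V_t)² = (0.33/2)×(3.06 − 2)² = 0.165×1.06² = 0.185 mA.
V_DS = V_DD − I_D·R_D = 13 − 0.185×2.7 = 12.5 V.
Saturation requires V_DS ≥ V_GS − V_t = 1.06 V; 12.5 ≥ 1.06 ✓.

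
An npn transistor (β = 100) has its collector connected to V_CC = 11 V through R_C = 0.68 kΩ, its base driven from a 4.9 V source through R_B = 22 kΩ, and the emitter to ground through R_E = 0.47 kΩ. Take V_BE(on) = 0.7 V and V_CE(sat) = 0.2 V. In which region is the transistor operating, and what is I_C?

Assume active. Base-emitter loop: I_B = (V_BB − V_BE)/(R_B + (β+1)R_E) = (4.9 − 0.7)/(22 + 101×0.47) = 0.0605 mA.
I_C = β·I_B = 100×0.0605 = 6.05 mA.
V_CE = V_CC − I_C·R_C − I_E·R_E = 11 − 6.05×0.68 − 6.11×0.47 = 4.02 V > V_CE(sat), so the active-region assumption holds.

active; I_C ≈ 6 mA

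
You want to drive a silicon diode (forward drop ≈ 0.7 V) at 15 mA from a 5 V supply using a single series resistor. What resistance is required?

R ≈ 0.29 kΩ

The resistor drops V_S − V_D = 5 − 0.7 = 4.3 V at 15 mA.
R = 4.3 V / 15 mA = 0.287 kΩ.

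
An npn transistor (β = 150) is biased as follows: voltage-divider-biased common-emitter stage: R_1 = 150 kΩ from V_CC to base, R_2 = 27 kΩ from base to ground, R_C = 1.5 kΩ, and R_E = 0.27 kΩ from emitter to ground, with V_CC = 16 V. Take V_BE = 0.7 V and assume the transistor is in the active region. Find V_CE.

Thevenize the base divider: V_Th = V_CC·R_2/(R_1+R_2) = 16×27/177 = 2.44 V, R_Th = R_1‖R_2 = 22.9 kΩ.
Base-emitter loop: V_Th = I_B·R_Th + V_BE + (β+1)I_B·R_E, so I_B = (2.44 − 0.7) / (22.9 + 151×0.27) = 0.0273 mA.
I_C = β·I_B = 150×0.0273 = 4.1 mA, and I_E = (β+1)I_B = 4.13 mA.
V_CE = V_CC − I_C·R_C − I_E·R_E = 16 − 4.1×1.5 − 4.13×0.27 = 8.73 V.
V_CE = 8.73 V > 0.2 V confirms active-region operation.

V_CE ≈ 8.7 V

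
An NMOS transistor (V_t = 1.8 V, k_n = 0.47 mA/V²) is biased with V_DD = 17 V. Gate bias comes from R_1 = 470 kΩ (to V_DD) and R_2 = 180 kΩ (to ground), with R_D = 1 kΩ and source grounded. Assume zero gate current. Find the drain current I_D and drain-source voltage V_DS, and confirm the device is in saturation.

I_D ≈ 2 mA, V_DS ≈ 15 V

V_G = V_DD·R_2/(R_1+R_2) = 17×180/650 = 4.71 V. With the source grounded, V_GS = V_G = 4.71 V.
Assume saturation: I_D = (k_n/2)(V_GS − V_t)² = (0.47/2)×(4.71 − 1.8)² = 0.235×2.91² = 1.99 mA.
V_DS = V_DD − I_D·R_D = 17 − 1.99×1 = 15 V.
Saturation requires V_DS ≥ V_GS − V_t = 2.91 V; 15 ≥ 2.91 ✓.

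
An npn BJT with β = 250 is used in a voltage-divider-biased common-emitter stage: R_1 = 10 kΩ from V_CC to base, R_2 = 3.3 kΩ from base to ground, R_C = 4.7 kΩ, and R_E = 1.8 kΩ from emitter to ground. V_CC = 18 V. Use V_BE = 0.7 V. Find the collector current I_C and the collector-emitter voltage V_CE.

I_C ≈ 2.1 mA, V_CE ≈ 4.5 V

Thevenize the base divider: V_Th = V_CC·R_2/(R_1+R_2) = 18×3.3/13.3 = 4.47 V, R_Th = R_1‖R_2 = 2.48 kΩ.
Base-emitter loop: V_Th = I_B·R_Th + V_BE + (β+1)I_B·R_E, so I_B = (4.47 − 0.7) / (2.48 + 251×1.8) = 0.00829 mA.
I_C = β·I_B = 250×0.00829 = 2.07 mA, and I_E = (β+1)I_B = 2.08 mA.
V_CE = V_CC − I_C·R_C − I_E·R_E = 18 − 2.07×4.7 − 2.08×1.8 = 4.51 V.
V_CE = 4.51 V > 0.2 V confirms active-region operation.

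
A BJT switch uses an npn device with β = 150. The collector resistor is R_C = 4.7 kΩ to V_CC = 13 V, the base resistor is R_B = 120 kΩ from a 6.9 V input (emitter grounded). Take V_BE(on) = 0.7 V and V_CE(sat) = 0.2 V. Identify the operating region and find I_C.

Assume active: I_B = (6.9 − 0.7)/120 = 0.0517 mA, giving I_C = β·I_B = 7.75 mA.
But then V_CE = 13 − 7.75×4.7 = -23.4 V < V_CE(sat) = 0.2 V — impossible in the active region.
So the transistor is saturated. With V_CE = 0.2 V, I_C = (V_CC − 0.2)/R_C = 12.8/4.7 = 2.72 mA.
Check: β·I_B = 7.75 mA > I_C = 2.72 mA, confirming saturation.

saturation; I_C ≈ 2.7 mA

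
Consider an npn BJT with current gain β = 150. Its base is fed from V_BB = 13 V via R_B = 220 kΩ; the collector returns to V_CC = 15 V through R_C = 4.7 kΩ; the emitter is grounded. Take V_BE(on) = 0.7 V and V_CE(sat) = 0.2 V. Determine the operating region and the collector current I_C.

Assume active: I_B = (13 − 0.7)/220 = 0.0559 mA, giving I_C = β·I_B = 8.39 mA.
But then V_CE = 15 − 8.39×4.7 = -24.4 V < V_CE(sat) = 0.2 V — impossible in the active region.
So the transistor is saturated. With V_CE = 0.2 V, I_C = (V_CC − 0.2)/R_C = 14.8/4.7 = 3.15 mA.
Check: β·I_B = 8.39 mA > I_C = 3.15 mA, confirming saturation.

saturation; I_C ≈ 3.1 mA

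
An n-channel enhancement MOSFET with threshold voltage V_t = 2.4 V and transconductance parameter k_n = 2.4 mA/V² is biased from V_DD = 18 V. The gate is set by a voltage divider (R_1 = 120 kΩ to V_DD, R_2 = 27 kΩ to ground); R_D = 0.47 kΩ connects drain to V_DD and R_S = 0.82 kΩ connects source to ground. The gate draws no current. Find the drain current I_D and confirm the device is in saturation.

I_D ≈ 0.4 mA

V_G = V_DD·R_2/(R_1+R_2) = 18×27/147 = 3.31 V.
Assume saturation: I_D = (k_n/2)(V_GS − V_t)² with V_GS = V_G − I_D·R_S = 3.31 − 0.82·I_D.
Substituting gives 0.807·I_D² − 2.78·I_D + 0.985 = 0, with roots I_D = 0.401 or 3.05 mA.
The root I_D = 3.05 mA gives V_GS = 0.806 V ≤ V_t, so take I_D = 0.401 mA.
Then V_GS = 2.98 V and V_DS = V_DD − I_D(R_D+R_S) = 18 − 0.401×1.29 = 17.5 V.
Saturation requires V_DS ≥ V_GS − V_t = 0.578 V; 17.5 ≥ 0.578 ✓.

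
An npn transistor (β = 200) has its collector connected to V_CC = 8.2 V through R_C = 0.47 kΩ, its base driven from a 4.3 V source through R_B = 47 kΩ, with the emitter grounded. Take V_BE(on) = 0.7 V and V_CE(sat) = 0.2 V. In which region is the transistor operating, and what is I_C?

Assume active. Base-emitter loop: I_B = (V_BB − V_BE)/R_B = (4.3 − 0.7)/47 = 0.0766 mA.
I_C = β·I_B = 200×0.0766 = 15.3 mA.
V_CE = V_CC − I_C·R_C = 8.2 − 15.3×0.47 = 1 V > V_CE(sat), so the active-region assumption holds.

active; I_C ≈ 15 mA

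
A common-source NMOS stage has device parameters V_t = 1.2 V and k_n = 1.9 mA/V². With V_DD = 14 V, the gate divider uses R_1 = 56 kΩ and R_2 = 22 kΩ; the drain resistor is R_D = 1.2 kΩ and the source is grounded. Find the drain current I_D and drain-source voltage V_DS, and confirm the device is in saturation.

V_G = V_DD·R_2/(R_1+R_2) = 14×22/78 = 3.95 V. With the source grounded, V_GS = V_G = 3.95 V.
Assume saturation: I_D = (k_n/2)(V_GS − V_t)² = (1.9/2)×(3.95 − 1.2)² = 0.95×2.75² = 7.18 mA.
V_DS = V_DD − I_D·R_D = 14 − 7.18×1.2 = 5.39 V.
Saturation requires V_DS ≥ V_GS − V_t = 2.75 V; 5.39 ≥ 2.75 ✓.

I_D ≈ 7.2 mA, V_DS ≈ 5.4 V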